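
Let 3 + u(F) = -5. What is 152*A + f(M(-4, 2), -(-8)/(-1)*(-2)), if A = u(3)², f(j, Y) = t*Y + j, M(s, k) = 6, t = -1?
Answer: 9718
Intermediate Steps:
u(F) = -8 (u(F) = -3 - 5 = -8)
f(j, Y) = j - Y (f(j, Y) = -Y + j = j - Y)
A = 64 (A = (-8)² = 64)
152*A + f(M(-4, 2), -(-8)/(-1)*(-2)) = 152*64 + (6 - (-(-8)/(-1))*(-2)) = 9728 + (6 - (-(-8)*(-1))*(-2)) = 9728 + (6 - (-2*4)*(-2)) = 9728 + (6 - (-8)*(-2)) = 9728 + (6 - 1*16) = 9728 + (6 - 16) = 9728 - 10 = 9718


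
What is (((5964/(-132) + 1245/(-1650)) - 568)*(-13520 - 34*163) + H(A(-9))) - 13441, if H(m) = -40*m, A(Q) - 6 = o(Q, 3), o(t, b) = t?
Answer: 642924368/55 ≈ 1.1690e+7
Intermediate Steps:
A(Q) = 6 + Q
(((5964/(-132) + 1245/(-1650)) - 568)*(-13520 - 34*163) + H(A(-9))) - 13441 = (((5964/(-132) + 1245/(-1650)) - 568)*(-13520 - 34*163) - 40*(6 - 9)) - 13441 = (((5964*(-1/132) + 1245*(-1/1650)) - 568)*(-13520 - 5542) - 40*(-3)) - 13441 = (((-497/11 - 83/110) - 568)*(-19062) + 120) - 13441 = ((-5053/110 - 568)*(-19062) + 120) - 13441 = (-67533/110*(-19062) + 120) - 13441 = (643657023/55 + 120) - 13441 = 643663623/55 - 13441 = 642924368/55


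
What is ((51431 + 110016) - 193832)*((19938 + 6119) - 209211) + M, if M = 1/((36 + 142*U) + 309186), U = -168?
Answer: 1692631960528141/285366 ≈ 5.9314e+9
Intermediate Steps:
M = 1/285366 (M = 1/((36 + 142*(-168)) + 309186) = 1/((36 - 23856) + 309186) = 1/(-23820 + 309186) = 1/285366 ≈ 3.5043e-6)
((51431 + 110016) - 193832)*((19938 + 6119) - 209211) + M = ((51431 + 110016) - 193832)*((19938 + 6119) - 209211) + 1/285366 = (161447 - 193832)*(26057 - 209211) + 1/285366 = -32385*(-183154) + 1/285366 = 5931442290 + 1/285366 = 1692631960528141/285366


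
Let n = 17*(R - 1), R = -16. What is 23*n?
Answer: -6647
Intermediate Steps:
n = -289 (n = 17*(-16 - 1) = 17*(-17) = -289)
23*n = 23*(-289) = -6647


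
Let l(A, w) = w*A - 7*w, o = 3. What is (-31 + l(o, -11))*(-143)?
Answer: -1859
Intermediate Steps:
l(A, w) = -7*w + A*w (l(A, w) = A*w - 7*w = -7*w + A*w)
(-31 + l(o, -11))*(-143) = (-31 - 11*(-7 + 3))*(-143) = (-31 - 11*(-4))*(-143) = (-31 + 44)*(-143) = 13*(-143) = -1859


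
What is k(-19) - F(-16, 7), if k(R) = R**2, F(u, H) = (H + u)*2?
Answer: 379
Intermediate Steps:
F(u, H) = 2*H + 2*u
k(-19) - F(-16, 7) = (-19)**2 - (2*7 + 2*(-16)) = 361 - (14 - 32) = 361 - 1*(-18) = 361 + 18 = 379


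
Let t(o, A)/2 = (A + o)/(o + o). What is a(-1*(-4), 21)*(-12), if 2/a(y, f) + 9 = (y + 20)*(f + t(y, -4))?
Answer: -8/165 ≈ -0.048485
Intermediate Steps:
t(o, A) = (A + o)/o (t(o, A) = 2*((A + o)/(o + o)) = 2*((A + o)/((2*o))) = 2*((A + o)*(1/(2*o))) = 2*((A + o)/(2*o)) = (A + o)/o)
a(y, f) = 2/(-9 + (20 + y)*(f + (-4 + y)/y)) (a(y, f) = 2/(-9 + (y + 20)*(f + (-4 + y)/y)) = 2/(-9 + (20 + y)*(f + (-4 + y)/y)))
a(-1*(-4), 21)*(-12) = (2*(-1*(-4))/(-80 + 20*(-1*(-4)) + (-1*(-4))*(-13 - 1*(-4) + 20*21 + 21*(-1*(-4)))))*(-12) = (2*4/(-80 + 20*4 + 4*(-13 + 4 + 420 + 21*4)))*(-12) = (2*4/(-80 + 80 + 4*(-13 + 4 + 420 + 84)))*(-12) = (2*4/(-80 + 80 + 4*495))*(-12) = (2*4/(-80 + 80 + 1980))*(-12) = (2*4/1980)*(-12) = (2*4*(1/1980))*(-12) = (2/495)*(-12) = -8/165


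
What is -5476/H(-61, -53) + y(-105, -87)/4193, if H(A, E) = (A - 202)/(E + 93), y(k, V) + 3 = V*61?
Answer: 917038190/1102759 ≈ 831.58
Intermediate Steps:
y(k, V) = -3 + 61*V (y(k, V) = -3 + V*61 = -3 + 61*V)
H(A, E) = (-202 + A)/(93 + E)
-5476/H(-61, -53) + y(-105, -87)/4193 = -5476*(93 - 53)/(-202 - 61) + (-3 + 61*(-87))/4193 = -5476/(-263/40) + (-3 - 5307)*(1/4193) = -5476/((1/40)*(-263)) - 5310*1/4193 = -5476/(-263/40) - 5310/4193 = -5476*(-40/263) - 5310/4193 = 219040/263 - 5310/4193 = 917038190/1102759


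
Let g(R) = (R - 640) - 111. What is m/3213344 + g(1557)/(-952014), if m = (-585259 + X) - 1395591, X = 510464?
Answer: -350604503167/764787118704 ≈ -0.45843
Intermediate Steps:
g(R) = -751 + R (g(R) = (-640 + R) - 111 = -751 + R)
m = -1470386 (m = (-585259 + 510464) - 1395591 = -74795 - 1395591 = -1470386)
m/3213344 + g(1557)/(-952014) = -1470386/3213344 + (-751 + 1557)/(-952014) = -1470386*1/3213344 + 806*(-1/952014) = -735193/1606672 - 403/476007 = -350604503167/764787118704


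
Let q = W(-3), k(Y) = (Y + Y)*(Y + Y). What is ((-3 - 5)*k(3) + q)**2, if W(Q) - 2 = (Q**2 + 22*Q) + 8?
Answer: 112225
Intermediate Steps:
k(Y) = 4*Y**2 (k(Y) = (2*Y)*(2*Y) = 4*Y**2)
W(Q) = 10 + Q**2 + 22*Q (W(Q) = 2 + ((Q**2 + 22*Q) + 8) = 2 + (8 + Q**2 + 22*Q) = 10 + Q**2 + 22*Q)
q = -47 (q = 10 + (-3)**2 + 22*(-3) = 10 + 9 - 66 = -47)
((-3 - 5)*k(3) + q)**2 = ((-3 - 5)*(4*3**2) - 47)**2 = (-32*9 - 47)**2 = (-8*36 - 47)**2 = (-288 - 47)**2 = (-335)**2 = 112225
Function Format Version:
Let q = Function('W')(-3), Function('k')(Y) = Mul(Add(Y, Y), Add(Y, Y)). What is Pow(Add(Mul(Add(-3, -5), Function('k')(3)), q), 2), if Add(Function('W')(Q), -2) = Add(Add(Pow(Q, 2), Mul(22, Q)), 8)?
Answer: 112225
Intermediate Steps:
Function('k')(Y) = Mul(4, Pow(Y, 2)) (Function('k')(Y) = Mul(Mul(2, Y), Mul(2, Y)) = Mul(4, Pow(Y, 2)))
Function('W')(Q) = Add(10, Pow(Q, 2), Mul(22, Q)) (Function('W')(Q) = Add(2, Add(Add(Pow(Q, 2), Mul(22, Q)), 8)) = Add(2, Add(8, Pow(Q, 2), Mul(22, Q))) = Add(10, Pow(Q, 2), Mul(22, Q)))
q = -47 (q = Add(10, Pow(-3, 2), Mul(22, -3)) = Add(10, 9, -66) = -47)
Pow(Add(Mul(Add(-3, -5), Function('k')(3)), q), 2) = Pow(Add(Mul(Add(-3, -5), Mul(4, Pow(3, 2))), -47), 2) = Pow(Add(Mul(-8, Mul(4, 9)), -47), 2) = Pow(Add(Mul(-8, 36), -47), 2) = Pow(Add(-288, -47), 2) = Pow(-335, 2) = 112225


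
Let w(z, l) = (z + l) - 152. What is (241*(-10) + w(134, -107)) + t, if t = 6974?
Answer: 4439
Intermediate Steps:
w(z, l) = -152 + l + z (w(z, l) = (l + z) - 152 = -152 + l + z)
(241*(-10) + w(134, -107)) + t = (241*(-10) + (-152 - 107 + 134)) + 6974 = (-2410 - 125) + 6974 = -2535 + 6974 = 4439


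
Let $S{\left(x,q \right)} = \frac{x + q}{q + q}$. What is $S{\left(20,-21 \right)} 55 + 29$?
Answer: $\frac{1273}{42} \approx 30.31$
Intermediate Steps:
$S{\left(x,q \right)} = \frac{q + x}{2 q}$
$S{\left(20,-21 \right)} 55 + 29 = \frac{-21 + 20}{2 \left(-21\right)} 55 + 29 = \frac{1}{2} \left(- \frac{1}{21}\right) \left(-1\right) 55 + 29 = \frac{1}{42} \cdot 55 + 29 = \frac{55}{42} + 29 = \frac{1273}{42}$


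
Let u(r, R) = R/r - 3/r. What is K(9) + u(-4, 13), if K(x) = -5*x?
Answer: -95/2 ≈ -47.500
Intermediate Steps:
u(r, R) = -3/r + R/r
K(9) + u(-4, 13) = -5*9 + (-3 + 13)/(-4) = -45 - ¼*10 = -45 - 5/2 = -95/2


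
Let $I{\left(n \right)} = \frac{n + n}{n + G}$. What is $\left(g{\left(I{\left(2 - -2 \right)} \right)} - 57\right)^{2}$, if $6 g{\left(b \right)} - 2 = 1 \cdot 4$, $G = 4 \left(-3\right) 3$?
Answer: $3136$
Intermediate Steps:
$G = -36$ ($G = \left(-12\right) 3 = -36$)
$I{\left(n \right)} = \frac{2 n}{-36 + n}$ ($I{\left(n \right)} = \frac{n + n}{n - 36} = \frac{2 n}{-36 + n}$)
$g{\left(b \right)} = 1$ ($g{\left(b \right)} = \frac{1}{3} + \frac{1 \cdot 4}{6} = \frac{1}{3} + \frac{1}{6} \cdot 4 = \frac{1}{3} + \frac{2}{3} = 1$)
$\left(g{\left(I{\left(2 - -2 \right)} \right)} - 57\right)^{2} = \left(1 - 57\right)^{2} = \left(-56\right)^{2} = 3136$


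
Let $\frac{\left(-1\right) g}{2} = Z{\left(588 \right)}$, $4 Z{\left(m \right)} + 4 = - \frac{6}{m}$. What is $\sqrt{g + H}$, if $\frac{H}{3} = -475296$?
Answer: $\frac{i \sqrt{279473655}}{14} \approx 1194.1 i$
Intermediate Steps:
$H = -1425888$ ($H = 3 \left(-475296\right) = -1425888$)
$Z{\left(m \right)} = -1 - \frac{3}{2 m}$ ($Z{\left(m \right)} = -1 + \frac{\left(-6\right) \frac{1}{m}}{4} = -1 - \frac{3}{2 m}$)
$g = \frac{393}{196}$ ($g = - 2 \frac{- \frac{3}{2} - 588}{588} = - 2 \cdot \frac{1}{588} \left(- \frac{1179}{2}\right) = \left(-2\right) \left(- \frac{393}{392}\right) = \frac{393}{196} \approx 2.0051$)
$\sqrt{g + H} = \sqrt{\frac{393}{196} - 1425888} = \sqrt{- \frac{279473655}{196}} = \frac{i \sqrt{279473655}}{14}$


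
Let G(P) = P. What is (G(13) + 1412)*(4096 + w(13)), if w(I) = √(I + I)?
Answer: 5836800 + 1425*√26 ≈ 5.8441e+6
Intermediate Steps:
w(I) = √2*√I (w(I) = √(2*I) = √2*√I)
(G(13) + 1412)*(4096 + w(13)) = (13 + 1412)*(4096 + √2*√13) = 1425*(4096 + √26) = 5836800 + 1425*√26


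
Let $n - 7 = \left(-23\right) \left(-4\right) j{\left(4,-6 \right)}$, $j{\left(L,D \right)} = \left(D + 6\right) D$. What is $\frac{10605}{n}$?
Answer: $1515$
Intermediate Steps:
$j{\left(L,D \right)} = D \left(6 + D\right)$ ($j{\left(L,D \right)} = \left(6 + D\right) D = D \left(6 + D\right)$)
$n = 7$ ($n = 7 + \left(-23\right) \left(-4\right) \left(- 6 \left(6 - 6\right)\right) = 7 + 92 \left(\left(-6\right) 0\right) = 7 + 92 \cdot 0 = 7 + 0 = 7$)
$\frac{10605}{n} = \frac{10605}{7} = 10605 \cdot \frac{1}{7} = 1515$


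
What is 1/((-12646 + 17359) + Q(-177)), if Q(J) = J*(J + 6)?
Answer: 1/34980 ≈ 2.8588e-5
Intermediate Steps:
Q(J) = J*(6 + J)
1/((-12646 + 17359) + Q(-177)) = 1/((-12646 + 17359) - 177*(6 - 177)) = 1/(4713 - 177*(-171)) = 1/(4713 + 30267) = 1/34980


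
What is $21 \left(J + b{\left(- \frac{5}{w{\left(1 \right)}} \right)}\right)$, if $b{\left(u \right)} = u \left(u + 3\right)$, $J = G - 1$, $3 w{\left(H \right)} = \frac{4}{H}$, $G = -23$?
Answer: $- \frac{7119}{16} \approx -444.94$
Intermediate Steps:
$w{\left(H \right)} = \frac{4}{3 H}$ ($w{\left(H \right)} = \frac{4 \frac{1}{H}}{3} = \frac{4}{3 H}$)
$J = -24$ ($J = -23 - 1 = -24$)
$b{\left(u \right)} = u \left(3 + u\right)$
$21 \left(J + b{\left(- \frac{5}{w{\left(1 \right)}} \right)}\right) = 21 \left(-24 + - \frac{5}{\frac{4}{3} \cdot 1^{-1}} \left(3 - \frac{5}{\frac{4}{3} \cdot 1^{-1}}\right)\right) = 21 \left(-24 + - \frac{5}{\frac{4}{3} \cdot 1} \left(3 - \frac{5}{\frac{4}{3} \cdot 1}\right)\right) = 21 \left(-24 + - \frac{5}{\frac{4}{3}} \left(3 - \frac{5}{\frac{4}{3}}\right)\right) = 21 \left(-24 + \left(-5\right) \frac{3}{4} \left(3 - \frac{15}{4}\right)\right) = 21 \left(-24 - \frac{15 \left(3 - \frac{15}{4}\right)}{4}\right) = 21 \left(-24 - - \frac{45}{16}\right) = 21 \left(-24 + \frac{45}{16}\right) = 21 \left(- \frac{339}{16}\right) = - \frac{7119}{16}$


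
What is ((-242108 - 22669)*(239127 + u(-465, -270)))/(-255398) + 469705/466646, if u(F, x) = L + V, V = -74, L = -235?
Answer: 14753893071285073/59590227554 ≈ 2.4759e+5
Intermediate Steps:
u(F, x) = -309 (u(F, x) = -235 - 74 = -309)
((-242108 - 22669)*(239127 + u(-465, -270)))/(-255398) + 469705/466646 = ((-242108 - 22669)*(239127 - 309))/(-255398) + 469705/466646 = -264777*238818*(-1/255398) + 469705*(1/466646) = -63233513586*(-1/255398) + 469705/466646 = 31616756793/127699 + 469705/466646 = 14753893071285073/59590227554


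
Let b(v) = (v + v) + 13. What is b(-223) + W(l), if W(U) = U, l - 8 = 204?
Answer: -221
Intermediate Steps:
l = 212 (l = 8 + 204 = 212)
b(v) = 13 + 2*v (b(v) = 2*v + 13 = 13 + 2*v)
b(-223) + W(l) = (13 + 2*(-223)) + 212 = (13 - 446) + 212 = -433 + 212 = -221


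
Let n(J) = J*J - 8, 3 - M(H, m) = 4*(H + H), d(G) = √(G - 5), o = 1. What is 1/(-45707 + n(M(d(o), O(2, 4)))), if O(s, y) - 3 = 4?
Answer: -22981/1056257330 + 24*I/528128665 ≈ -2.1757e-5 + 4.5443e-8*I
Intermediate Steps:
O(s, y) = 7 (O(s, y) = 3 + 4 = 7)
d(G) = √(-5 + G)
M(H, m) = 3 - 8*H (M(H, m) = 3 - 4*(H + H) = 3 - 4*2*H = 3 - 8*H)
n(J) = -8 + J² (n(J) = J² - 8 = -8 + J²)
1/(-45707 + n(M(d(o), O(2, 4)))) = 1/(-45707 + (-8 + (3 - 8*√(-5 + 1))²)) = 1/(-45707 + (-8 + (3 - 16*I)²)) = 1/(-45715 + (3 - 16*I)²)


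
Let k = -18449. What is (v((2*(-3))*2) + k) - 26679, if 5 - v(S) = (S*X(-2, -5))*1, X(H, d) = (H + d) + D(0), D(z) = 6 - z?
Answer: -45135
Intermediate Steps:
X(H, d) = 6 + H + d (X(H, d) = (H + d) + (6 - 1*0) = (H + d) + (6 + 0) = (H + d) + 6 = 6 + H + d)
v(S) = 5 + S (v(S) = 5 - S*(6 - 2 - 5) = 5 - S*(-1) = 5 - (-S) = 5 - (-1)*S = 5 + S)
(v((2*(-3))*2) + k) - 26679 = ((5 + (2*(-3))*2) - 18449) - 26679 = ((5 - 6*2) - 18449) - 26679 = ((5 - 12) - 18449) - 26679 = (-7 - 18449) - 26679 = -18456 - 26679 = -45135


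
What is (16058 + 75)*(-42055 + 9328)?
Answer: -527984691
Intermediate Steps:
(16058 + 75)*(-42055 + 9328) = 16133*(-32727) = -527984691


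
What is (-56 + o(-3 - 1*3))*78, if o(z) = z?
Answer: -4836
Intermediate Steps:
(-56 + o(-3 - 1*3))*78 = (-56 + (-3 - 1*3))*78 = (-56 + (-3 - 3))*78 = (-56 - 6)*78 = -62*78 = -4836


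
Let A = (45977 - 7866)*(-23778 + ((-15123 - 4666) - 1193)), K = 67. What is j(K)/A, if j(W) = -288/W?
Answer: 12/4762160005 ≈ 2.5199e-9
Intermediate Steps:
A = -1705848360 (A = 38111*(-23778 + (-19789 - 1193)) = 38111*(-23778 - 20982) = 38111*(-44760) = -1705848360)
j(K)/A = -288/67/(-1705848360) = -288*1/67*(-1/1705848360) = -288/67*(-1/1705848360) = 12/4762160005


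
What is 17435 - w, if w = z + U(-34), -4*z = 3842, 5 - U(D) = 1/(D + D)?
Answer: 1250553/68 ≈ 18391.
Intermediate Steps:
U(D) = 5 - 1/(2*D) (U(D) = 5 - 1/(D + D) = 5 - 1/(2*D))
z = -1921/2 (z = -¼*3842 = -1921/2 ≈ -960.50)
w = -64973/68 (w = -1921/2 + (5 - ½/(-34)) = -1921/2 + (5 - ½*(-1/34)) = -1921/2 + (5 + 1/68) = -1921/2 + 341/68 = -64973/68 ≈ -955.49)
17435 - w = 17435 - 1*(-64973/68) = 17435 + 64973/68 = 1250553/68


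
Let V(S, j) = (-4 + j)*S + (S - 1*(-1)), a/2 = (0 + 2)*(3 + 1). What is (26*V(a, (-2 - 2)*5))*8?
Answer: -76336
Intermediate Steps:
a = 16 (a = 2*((0 + 2)*(3 + 1)) = 2*(2*4) = 2*8 = 16)
V(S, j) = 1 + S + S*(-4 + j) (V(S, j) = S*(-4 + j) + (S + 1) = S*(-4 + j) + (1 + S) = 1 + S + S*(-4 + j))
(26*V(a, (-2 - 2)*5))*8 = (26*(1 - 3*16 + 16*((-2 - 2)*5)))*8 = (26*(1 - 48 + 16*(-4*5)))*8 = (26*(1 - 48 + 16*(-20)))*8 = (26*(1 - 48 - 320))*8 = (26*(-367))*8 = -9542*8 = -76336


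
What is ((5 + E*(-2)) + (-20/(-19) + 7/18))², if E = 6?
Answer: 3613801/116964 ≈ 30.897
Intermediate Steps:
((5 + E*(-2)) + (-20/(-19) + 7/18))² = ((5 + 6*(-2)) + (-20/(-19) + 7/18))² = ((5 - 12) + (-20*(-1/19) + 7*(1/18)))² = (-7 + (20/19 + 7/18))² = (-7 + 493/342)² = (-1901/342)² = 3613801/116964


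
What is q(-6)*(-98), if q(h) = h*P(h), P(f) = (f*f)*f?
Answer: -127008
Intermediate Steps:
P(f) = f³ (P(f) = f²*f = f³)
q(h) = h⁴ (q(h) = h*h³ = h⁴)
q(-6)*(-98) = (-6)⁴*(-98) = 1296*(-98) = -127008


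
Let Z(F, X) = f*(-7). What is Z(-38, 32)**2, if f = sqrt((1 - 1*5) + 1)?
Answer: -147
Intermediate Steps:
f = I*sqrt(3) (f = sqrt((1 - 5) + 1) = sqrt(-4 + 1) = sqrt(-3) = I*sqrt(3) ≈ 1.732*I)
Z(F, X) = -7*I*sqrt(3) (Z(F, X) = (I*sqrt(3))*(-7) = -7*I*sqrt(3))
Z(-38, 32)**2 = (-7*I*sqrt(3))**2 = -147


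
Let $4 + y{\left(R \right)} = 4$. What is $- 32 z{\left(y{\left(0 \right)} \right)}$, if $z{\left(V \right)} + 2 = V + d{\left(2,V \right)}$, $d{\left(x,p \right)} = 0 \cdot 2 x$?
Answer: $64$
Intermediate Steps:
$d{\left(x,p \right)} = 0$ ($d{\left(x,p \right)} = 0 x = 0$)
$y{\left(R \right)} = 0$ ($y{\left(R \right)} = -4 + 4 = 0$)
$z{\left(V \right)} = -2 + V$ ($z{\left(V \right)} = -2 + \left(V + 0\right) = -2 + V$)
$- 32 z{\left(y{\left(0 \right)} \right)} = - 32 \left(-2 + 0\right) = \left(-32\right) \left(-2\right) = 64$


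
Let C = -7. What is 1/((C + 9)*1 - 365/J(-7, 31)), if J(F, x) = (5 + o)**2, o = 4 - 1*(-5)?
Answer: 196/27 ≈ 7.2593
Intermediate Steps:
o = 9 (o = 4 + 5 = 9)
J(F, x) = 196 (J(F, x) = (5 + 9)**2 = 14**2 = 196)
1/((C + 9)*1 - 365/J(-7, 31)) = 1/((-7 + 9)*1 - 365/196) = 1/(2*1 - 365*1/196) = 1/(2 - 365/196) = 1/(27/196) = 196/27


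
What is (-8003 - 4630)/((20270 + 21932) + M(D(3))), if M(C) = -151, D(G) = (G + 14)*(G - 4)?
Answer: -4211/14017 ≈ -0.30042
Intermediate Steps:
D(G) = (-4 + G)*(14 + G) (D(G) = (14 + G)*(-4 + G) = (-4 + G)*(14 + G))
(-8003 - 4630)/((20270 + 21932) + M(D(3))) = (-8003 - 4630)/((20270 + 21932) - 151) = -12633/(42202 - 151) = -12633/42051 = -12633*1/42051 = -4211/14017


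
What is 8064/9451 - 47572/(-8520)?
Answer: 129577063/20130630 ≈ 6.4368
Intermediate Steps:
8064/9451 - 47572/(-8520) = 8064*(1/9451) - 47572*(-1/8520) = 8064/9451 + 11893/2130 = 129577063/20130630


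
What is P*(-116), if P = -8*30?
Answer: 27840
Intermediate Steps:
P = -240
P*(-116) = -240*(-116) = 27840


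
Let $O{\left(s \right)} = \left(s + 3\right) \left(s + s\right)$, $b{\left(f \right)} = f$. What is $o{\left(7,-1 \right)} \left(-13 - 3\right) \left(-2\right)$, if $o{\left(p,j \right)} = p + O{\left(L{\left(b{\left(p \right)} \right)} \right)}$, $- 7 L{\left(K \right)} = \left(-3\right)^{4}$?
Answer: $\frac{322016}{49} \approx 6571.8$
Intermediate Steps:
$L{\left(K \right)} = - \frac{81}{7}$ ($L{\left(K \right)} = - \frac{\left(-3\right)^{4}}{7} = \left(- \frac{1}{7}\right) 81 = - \frac{81}{7}$)
$O{\left(s \right)} = 2 s \left(3 + s\right)$ ($O{\left(s \right)} = \left(3 + s\right) 2 s = 2 s \left(3 + s\right)$)
$o{\left(p,j \right)} = \frac{9720}{49} + p$ ($o{\left(p,j \right)} = p + 2 \left(- \frac{81}{7}\right) \left(3 - \frac{81}{7}\right) = p + 2 \left(- \frac{81}{7}\right) \left(- \frac{60}{7}\right) = p + \frac{9720}{49} = \frac{9720}{49} + p$)
$o{\left(7,-1 \right)} \left(-13 - 3\right) \left(-2\right) = \left(\frac{9720}{49} + 7\right) \left(-13 - 3\right) \left(-2\right) = \frac{10063 \left(\left(-16\right) \left(-2\right)\right)}{49} = \frac{10063}{49} \cdot 32 = \frac{322016}{49}$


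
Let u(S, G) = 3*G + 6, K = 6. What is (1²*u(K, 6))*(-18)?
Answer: -432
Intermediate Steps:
u(S, G) = 6 + 3*G
(1²*u(K, 6))*(-18) = (1²*(6 + 3*6))*(-18) = (1*(6 + 18))*(-18) = (1*24)*(-18) = 24*(-18) = -432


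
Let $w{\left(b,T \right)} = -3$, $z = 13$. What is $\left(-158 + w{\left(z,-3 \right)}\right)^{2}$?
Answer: $25921$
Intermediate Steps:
$\left(-158 + w{\left(z,-3 \right)}\right)^{2} = \left(-158 - 3\right)^{2} = \left(-161\right)^{2} = 25921$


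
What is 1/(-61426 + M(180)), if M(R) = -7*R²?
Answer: -1/288226 ≈ -3.4695e-6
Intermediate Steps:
1/(-61426 + M(180)) = 1/(-61426 - 7*180²) = 1/(-61426 - 7*32400) = 1/(-61426 - 226800) = 1/(-288226) = -1/288226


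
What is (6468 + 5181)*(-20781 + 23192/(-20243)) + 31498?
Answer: -4900014851761/20243 ≈ -2.4206e+8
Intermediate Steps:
(6468 + 5181)*(-20781 + 23192/(-20243)) + 31498 = 11649*(-20781 + 23192*(-1/20243)) + 31498 = 11649*(-20781 - 23192/20243) + 31498 = 11649*(-420692975/20243) + 31498 = -4900652465775/20243 + 31498 = -4900014851761/20243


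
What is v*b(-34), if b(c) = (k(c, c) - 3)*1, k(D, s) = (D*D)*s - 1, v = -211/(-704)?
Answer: -2073497/176 ≈ -11781.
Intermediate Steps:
v = 211/704 (v = -211*(-1/704) = 211/704 ≈ 0.29972)
k(D, s) = -1 + s*D² (k(D, s) = D²*s - 1 = s*D² - 1 = -1 + s*D²)
b(c) = -4 + c³ (b(c) = ((-1 + c*c²) - 3)*1 = ((-1 + c³) - 3)*1 = (-4 + c³)*1 = -4 + c³)
v*b(-34) = 211*(-4 + (-34)³)/704 = 211*(-4 - 39304)/704 = (211/704)*(-39308) = -2073497/176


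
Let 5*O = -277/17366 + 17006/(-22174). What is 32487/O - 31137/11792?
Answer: -368796214412435829/1777457651024 ≈ -2.0749e+5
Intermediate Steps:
O = -150734197/962684210 (O = (-277/17366 + 17006/(-22174))/5 = (-277*1/17366 + 17006*(-1/22174))/5 = (-277/17366 - 8503/11087)/5 = (⅕)*(-150734197/192536842) = -150734197/962684210 ≈ -0.15658)
32487/O - 31137/11792 = 32487/(-150734197/962684210) - 31137/11792 = 32487*(-962684210/150734197) - 31137*1/11792 = -31274721930270/150734197 - 31137/11792 = -368796214412435829/1777457651024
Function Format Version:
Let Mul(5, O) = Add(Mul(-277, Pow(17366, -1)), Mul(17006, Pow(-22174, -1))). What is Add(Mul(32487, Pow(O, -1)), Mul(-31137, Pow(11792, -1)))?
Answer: Rational(-368796214412435829, 1777457651024) ≈ -2.0749e+5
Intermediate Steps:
O = Rational(-150734197, 962684210) (O = Mul(Rational(1, 5), Add(Mul(-277, Pow(17366, -1)), Mul(17006, Pow(-22174, -1)))) = Mul(Rational(1, 5), Add(Mul(-277, Rational(1, 17366)), Mul(17006, Rational(-1, 22174)))) = Mul(Rational(1, 5), Add(Rational(-277, 17366), Rational(-8503, 11087))) = Mul(Rational(1, 5), Rational(-150734197, 192536842)) = Rational(-150734197, 962684210) ≈ -0.15658)
Add(Mul(32487, Pow(O, -1)), Mul(-31137, Pow(11792, -1))) = Add(Mul(32487, Pow(Rational(-150734197, 962684210), -1)), Mul(-31137, Pow(11792, -1))) = Add(Mul(32487, Rational(-962684210, 150734197)), Mul(-31137, Rational(1, 11792))) = Add(Rational(-31274721930270, 150734197), Rational(-31137, 11792)) = Rational(-368796214412435829, 1777457651024)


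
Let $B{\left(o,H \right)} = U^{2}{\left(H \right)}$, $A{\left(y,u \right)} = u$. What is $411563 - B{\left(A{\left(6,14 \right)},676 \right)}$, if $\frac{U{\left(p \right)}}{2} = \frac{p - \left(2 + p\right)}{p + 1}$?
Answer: $\frac{188631258211}{458329} \approx 4.1156 \cdot 10^{5}$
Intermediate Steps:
$U{\left(p \right)} = - \frac{4}{1 + p}$ ($U{\left(p \right)} = 2 \frac{p - \left(2 + p\right)}{p + 1} = 2 \left(- \frac{2}{1 + p}\right) = - \frac{4}{1 + p}$)
$B{\left(o,H \right)} = \frac{16}{\left(1 + H\right)^{2}}$ ($B{\left(o,H \right)} = \left(- \frac{4}{1 + H}\right)^{2} = \frac{16}{\left(1 + H\right)^{2}}$)
$411563 - B{\left(A{\left(6,14 \right)},676 \right)} = 411563 - \frac{16}{\left(1 + 676\right)^{2}} = 411563 - \frac{16}{458329} = \frac{188631258211}{458329}$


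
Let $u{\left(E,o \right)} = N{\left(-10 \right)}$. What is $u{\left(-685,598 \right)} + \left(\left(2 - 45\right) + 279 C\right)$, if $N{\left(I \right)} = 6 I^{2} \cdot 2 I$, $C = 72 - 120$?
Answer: $-25435$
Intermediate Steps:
$C = -48$
$N{\left(I \right)} = 12 I^{3}$ ($N{\left(I \right)} = 12 I^{2} I = 12 I^{3}$)
$u{\left(E,o \right)} = -12000$ ($u{\left(E,o \right)} = 12 \left(-10\right)^{3} = 12 \left(-1000\right) = -12000$)
$u{\left(-685,598 \right)} + \left(\left(2 - 45\right) + 279 C\right) = -12000 + \left(\left(2 - 45\right) + 279 \left(-48\right)\right) = -12000 + \left(\left(2 - 45\right) - 13392\right) = -12000 - 13435 = -25435$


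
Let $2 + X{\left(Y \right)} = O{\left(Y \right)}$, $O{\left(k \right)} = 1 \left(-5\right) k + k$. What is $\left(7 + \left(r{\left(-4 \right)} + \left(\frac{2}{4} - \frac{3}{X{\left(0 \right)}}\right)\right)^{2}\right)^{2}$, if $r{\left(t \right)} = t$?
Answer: $121$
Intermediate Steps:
$O{\left(k \right)} = - 4 k$ ($O{\left(k \right)} = - 5 k + k = - 4 k$)
$X{\left(Y \right)} = -2 - 4 Y$
$\left(7 + \left(r{\left(-4 \right)} + \left(\frac{2}{4} - \frac{3}{X{\left(0 \right)}}\right)\right)^{2}\right)^{2} = \left(7 + \left(-4 - \left(- \frac{1}{2} + \frac{3}{-2 - 0}\right)\right)^{2}\right)^{2} = \left(7 + \left(-4 - \left(- \frac{1}{2} + \frac{3}{-2 + 0}\right)\right)^{2}\right)^{2} = \left(7 + \left(-4 - \left(- \frac{1}{2} + \frac{3}{-2}\right)\right)^{2}\right)^{2} = \left(7 + \left(-4 + \left(\frac{1}{2} - - \frac{3}{2}\right)\right)^{2}\right)^{2} = \left(7 + \left(-4 + \left(\frac{1}{2} + \frac{3}{2}\right)\right)^{2}\right)^{2} = \left(7 + \left(-4 + 2\right)^{2}\right)^{2} = \left(7 + \left(-2\right)^{2}\right)^{2} = \left(7 + 4\right)^{2} = 11^{2} = 121$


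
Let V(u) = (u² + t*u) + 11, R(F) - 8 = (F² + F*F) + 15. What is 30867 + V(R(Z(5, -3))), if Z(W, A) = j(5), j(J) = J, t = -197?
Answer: 21826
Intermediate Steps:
Z(W, A) = 5
R(F) = 23 + 2*F² (R(F) = 8 + ((F² + F*F) + 15) = 8 + ((F² + F²) + 15) = 8 + (2*F² + 15) = 8 + (15 + 2*F²) = 23 + 2*F²)
V(u) = 11 + u² - 197*u (V(u) = (u² - 197*u) + 11 = 11 + u² - 197*u)
30867 + V(R(Z(5, -3))) = 30867 + (11 + (23 + 2*5²)² - 197*(23 + 2*5²)) = 30867 + (11 + (23 + 2*25)² - 197*(23 + 2*25)) = 30867 + (11 + (23 + 50)² - 197*(23 + 50)) = 30867 + (11 + 73² - 197*73) = 30867 + (11 + 5329 - 14381) = 30867 - 9041 = 21826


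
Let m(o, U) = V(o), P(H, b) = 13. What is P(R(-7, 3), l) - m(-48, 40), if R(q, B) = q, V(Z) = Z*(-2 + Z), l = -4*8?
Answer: -2387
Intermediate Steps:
l = -32
m(o, U) = o*(-2 + o)
P(R(-7, 3), l) - m(-48, 40) = 13 - (-48)*(-2 - 48) = 13 - (-48)*(-50) = 13 - 1*2400 = 13 - 2400 = -2387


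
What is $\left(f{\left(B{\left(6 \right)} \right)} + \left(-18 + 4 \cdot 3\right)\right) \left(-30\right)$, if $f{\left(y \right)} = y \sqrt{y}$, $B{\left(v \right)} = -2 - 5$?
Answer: $180 + 210 i \sqrt{7} \approx 180.0 + 555.61 i$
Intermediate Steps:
$B{\left(v \right)} = -7$ ($B{\left(v \right)} = -2 - 5 = -7$)
$f{\left(y \right)} = y^{\frac{3}{2}}$
$\left(f{\left(B{\left(6 \right)} \right)} + \left(-18 + 4 \cdot 3\right)\right) \left(-30\right) = \left(\left(-7\right)^{\frac{3}{2}} + \left(-18 + 4 \cdot 3\right)\right) \left(-30\right) = \left(- 7 i \sqrt{7} + \left(-18 + 12\right)\right) \left(-30\right) = \left(- 7 i \sqrt{7} - 6\right) \left(-30\right) = \left(-6 - 7 i \sqrt{7}\right) \left(-30\right) = 180 + 210 i \sqrt{7}$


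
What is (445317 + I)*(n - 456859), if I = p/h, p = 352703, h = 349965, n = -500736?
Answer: -29847415799047552/69993 ≈ -4.2643e+11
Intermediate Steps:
I = 352703/349965 ≈ 1.0078
(445317 + I)*(n - 456859) = (445317 + 352703/349965)*(-500736 - 456859) = (155845716608/349965)*(-957595) = -29847415799047552/69993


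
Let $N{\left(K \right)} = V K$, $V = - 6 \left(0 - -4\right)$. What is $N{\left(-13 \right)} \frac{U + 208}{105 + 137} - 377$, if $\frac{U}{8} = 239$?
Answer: $\frac{285103}{121} \approx 2356.2$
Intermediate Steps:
$U = 1912$ ($U = 8 \cdot 239 = 1912$)
$V = -24$ ($V = - 6 \left(0 + 4\right) = \left(-6\right) 4 = -24$)
$N{\left(K \right)} = - 24 K$
$N{\left(-13 \right)} \frac{U + 208}{105 + 137} - 377 = \left(-24\right) \left(-13\right) \frac{1912 + 208}{105 + 137} - 377 = 312 \cdot \frac{2120}{242} - 377 = 312 \cdot 2120 \cdot \frac{1}{242} - 377 = 312 \cdot \frac{1060}{121} - 377 = \frac{330720}{121} - 377 = \frac{285103}{121}$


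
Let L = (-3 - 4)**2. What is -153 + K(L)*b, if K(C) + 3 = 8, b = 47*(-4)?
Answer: -1093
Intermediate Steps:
b = -188
L = 49 (L = (-7)**2 = 49)
K(C) = 5 (K(C) = -3 + 8 = 5)
-153 + K(L)*b = -153 + 5*(-188) = -153 - 940 = -1093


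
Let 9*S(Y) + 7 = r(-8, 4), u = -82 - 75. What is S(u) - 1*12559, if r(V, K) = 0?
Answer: -113038/9 ≈ -12560.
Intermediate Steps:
u = -157
S(Y) = -7/9 (S(Y) = -7/9 + (⅑)*0 = -7/9 + 0 = -7/9)
S(u) - 1*12559 = -7/9 - 1*12559 = -7/9 - 12559 = -113038/9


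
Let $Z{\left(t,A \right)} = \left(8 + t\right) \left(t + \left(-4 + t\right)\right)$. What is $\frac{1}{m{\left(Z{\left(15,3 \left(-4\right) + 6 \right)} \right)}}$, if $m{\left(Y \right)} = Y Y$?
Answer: $\frac{1}{357604} \approx 2.7964 \cdot 10^{-6}$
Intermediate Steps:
$Z{\left(t,A \right)} = \left(-4 + 2 t\right) \left(8 + t\right)$ ($Z{\left(t,A \right)} = \left(8 + t\right) \left(-4 + 2 t\right) = \left(-4 + 2 t\right) \left(8 + t\right)$)
$m{\left(Y \right)} = Y^{2}$
$\frac{1}{m{\left(Z{\left(15,3 \left(-4\right) + 6 \right)} \right)}} = \frac{1}{\left(-32 + 2 \cdot 15^{2} + 12 \cdot 15\right)^{2}} = \frac{1}{\left(-32 + 2 \cdot 225 + 180\right)^{2}} = \frac{1}{\left(-32 + 450 + 180\right)^{2}} = \frac{1}{598^{2}} = \frac{1}{357604}$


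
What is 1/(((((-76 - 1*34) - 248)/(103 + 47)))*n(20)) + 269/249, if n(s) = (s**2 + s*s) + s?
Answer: 7893029/7309644 ≈ 1.0798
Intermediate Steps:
n(s) = s + 2*s**2 (n(s) = (s**2 + s**2) + s = 2*s**2 + s = s + 2*s**2)
1/(((((-76 - 1*34) - 248)/(103 + 47)))*n(20)) + 269/249 = 1/(((((-76 - 1*34) - 248)/(103 + 47)))*((20*(1 + 2*20)))) + 269/249 = 1/(((((-76 - 34) - 248)/150))*((20*(1 + 40)))) + 269*(1/249) = 1/((((-110 - 248)*(1/150)))*((20*41))) + 269/249 = 1/(-358*1/150*820) + 269/249 = (1/820)/(-179/75) + 269/249 = -75/179*1/820 + 269/249 = -15/29356 + 269/249 = 7893029/7309644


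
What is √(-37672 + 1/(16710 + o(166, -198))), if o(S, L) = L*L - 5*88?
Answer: I*√115930482018798/55474 ≈ 194.09*I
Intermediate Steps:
o(S, L) = -440 + L² (o(S, L) = L² - 440 = -440 + L²)
√(-37672 + 1/(16710 + o(166, -198))) = √(-37672 + 1/(16710 + (-440 + (-198)²))) = √(-37672 + 1/(16710 + (-440 + 39204))) = √(-37672 + 1/(16710 + 38764)) = √(-37672 + 1/55474) = √(-2089816527/55474) = I*√115930482018798/55474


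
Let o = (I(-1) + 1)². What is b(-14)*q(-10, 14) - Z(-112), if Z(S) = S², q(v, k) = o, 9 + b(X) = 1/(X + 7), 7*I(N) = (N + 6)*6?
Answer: -4390208/343 ≈ -12799.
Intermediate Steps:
I(N) = 36/7 + 6*N/7 (I(N) = ((N + 6)*6)/7 = ((6 + N)*6)/7 = (36 + 6*N)/7 = 36/7 + 6*N/7)
b(X) = -9 + 1/(7 + X) (b(X) = -9 + 1/(X + 7) = -9 + 1/(7 + X))
o = 1369/49 (o = ((36/7 + (6/7)*(-1)) + 1)² = ((36/7 - 6/7) + 1)² = (30/7 + 1)² = (37/7)² = 1369/49 ≈ 27.939)
q(v, k) = 1369/49
b(-14)*q(-10, 14) - Z(-112) = ((-62 - 9*(-14))/(7 - 14))*(1369/49) - 1*(-112)² = ((-62 + 126)/(-7))*(1369/49) - 1*12544 = -⅐*64*(1369/49) - 12544 = -64/7*1369/49 - 12544 = -87616/343 - 12544 = -4390208/343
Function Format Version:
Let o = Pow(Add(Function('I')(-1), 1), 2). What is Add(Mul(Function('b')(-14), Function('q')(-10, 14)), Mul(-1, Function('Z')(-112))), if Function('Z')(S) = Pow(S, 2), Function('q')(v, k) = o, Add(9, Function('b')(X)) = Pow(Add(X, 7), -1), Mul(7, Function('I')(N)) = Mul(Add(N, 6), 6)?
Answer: Rational(-4390208, 343) ≈ -12799.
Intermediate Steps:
Function('I')(N) = Add(Rational(36, 7), Mul(Rational(6, 7), N)) (Function('I')(N) = Mul(Rational(1, 7), Mul(Add(N, 6), 6)) = Mul(Rational(1, 7), Mul(Add(6, N), 6)) = Mul(Rational(1, 7), Add(36, Mul(6, N))) = Add(Rational(36, 7), Mul(Rational(6, 7), N)))
Function('b')(X) = Add(-9, Pow(Add(7, X), -1)) (Function('b')(X) = Add(-9, Pow(Add(X, 7), -1)) = Add(-9, Pow(Add(7, X), -1)))
o = Rational(1369, 49) (o = Pow(Add(Add(Rational(36, 7), Mul(Rational(6, 7), -1)), 1), 2) = Pow(Add(Add(Rational(36, 7), Rational(-6, 7)), 1), 2) = Pow(Add(Rational(30, 7), 1), 2) = Pow(Rational(37, 7), 2) = Rational(1369, 49) ≈ 27.939)
Function('q')(v, k) = Rational(1369, 49)
Add(Mul(Function('b')(-14), Function('q')(-10, 14)), Mul(-1, Function('Z')(-112))) = Add(Mul(Mul(Pow(Add(7, -14), -1), Add(-62, Mul(-9, -14))), Rational(1369, 49)), Mul(-1, Pow(-112, 2))) = Add(Mul(Mul(Pow(-7, -1), Add(-62, 126)), Rational(1369, 49)), Mul(-1, 12544)) = Add(Mul(Mul(Rational(-1, 7), 64), Rational(1369, 49)), -12544) = Add(Mul(Rational(-64, 7), Rational(1369, 49)), -12544) = Add(Rational(-87616, 343), -12544) = Rational(-4390208, 343)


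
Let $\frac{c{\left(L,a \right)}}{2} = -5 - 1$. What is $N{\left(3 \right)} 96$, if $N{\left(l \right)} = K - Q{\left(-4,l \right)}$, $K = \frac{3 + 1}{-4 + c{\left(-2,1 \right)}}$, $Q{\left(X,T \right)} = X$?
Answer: $360$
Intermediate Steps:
$c{\left(L,a \right)} = -12$ ($c{\left(L,a \right)} = 2 \left(-5 - 1\right) = 2 \left(-6\right) = -12$)
$K = - \frac{1}{4}$ ($K = \frac{3 + 1}{-4 - 12} = \frac{4}{-16} = 4 \left(- \frac{1}{16}\right) = - \frac{1}{4} \approx -0.25$)
$N{\left(l \right)} = \frac{15}{4}$ ($N{\left(l \right)} = - \frac{1}{4} - -4 = - \frac{1}{4} + 4 = \frac{15}{4}$)
$N{\left(3 \right)} 96 = \frac{15}{4} \cdot 96 = 360$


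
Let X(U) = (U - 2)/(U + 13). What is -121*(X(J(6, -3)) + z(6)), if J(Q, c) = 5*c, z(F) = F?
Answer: -3509/2 ≈ -1754.5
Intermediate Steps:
X(U) = (-2 + U)/(13 + U)
-121*(X(J(6, -3)) + z(6)) = -121*((-2 + 5*(-3))/(13 + 5*(-3)) + 6) = -121*((-2 - 15)/(13 - 15) + 6) = -121*(-17/(-2) + 6) = -121*(-½*(-17) + 6) = -121*(17/2 + 6) = -121*29/2 = -3509/2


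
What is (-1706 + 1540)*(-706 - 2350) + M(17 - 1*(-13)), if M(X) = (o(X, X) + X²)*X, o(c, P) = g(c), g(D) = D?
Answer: 535196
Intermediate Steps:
o(c, P) = c
M(X) = X*(X + X²) (M(X) = (X + X²)*X = X*(X + X²))
(-1706 + 1540)*(-706 - 2350) + M(17 - 1*(-13)) = (-1706 + 1540)*(-706 - 2350) + (17 - 1*(-13))²*(1 + (17 - 1*(-13))) = -166*(-3056) + (17 + 13)²*(1 + (17 + 13)) = 507296 + 30²*(1 + 30) = 507296 + 900*31 = 507296 + 27900 = 535196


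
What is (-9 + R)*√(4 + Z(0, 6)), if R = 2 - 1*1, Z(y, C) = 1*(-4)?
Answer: 0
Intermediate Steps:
Z(y, C) = -4
R = 1 (R = 2 - 1 = 1)
(-9 + R)*√(4 + Z(0, 6)) = (-9 + 1)*√(4 - 4) = -8*√0 = -8*0 = 0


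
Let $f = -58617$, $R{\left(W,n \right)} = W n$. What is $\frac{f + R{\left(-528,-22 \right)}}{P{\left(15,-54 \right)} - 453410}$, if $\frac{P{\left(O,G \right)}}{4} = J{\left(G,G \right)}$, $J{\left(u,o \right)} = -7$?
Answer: $\frac{15667}{151146} \approx 0.10365$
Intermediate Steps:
$P{\left(O,G \right)} = -28$ ($P{\left(O,G \right)} = 4 \left(-7\right) = -28$)
$\frac{f + R{\left(-528,-22 \right)}}{P{\left(15,-54 \right)} - 453410} = \frac{-58617 - -11616}{-28 - 453410} = \frac{-58617 + 11616}{-453438} = \left(-47001\right) \left(- \frac{1}{453438}\right) = \frac{15667}{151146}$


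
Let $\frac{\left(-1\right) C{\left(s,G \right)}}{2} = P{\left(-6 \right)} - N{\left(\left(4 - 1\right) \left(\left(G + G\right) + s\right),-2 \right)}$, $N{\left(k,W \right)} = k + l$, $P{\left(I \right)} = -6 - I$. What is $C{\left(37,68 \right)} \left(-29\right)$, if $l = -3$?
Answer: $-29928$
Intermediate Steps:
$N{\left(k,W \right)} = -3 + k$ ($N{\left(k,W \right)} = k - 3 = -3 + k$)
$C{\left(s,G \right)} = -6 + 6 s + 12 G$ ($C{\left(s,G \right)} = - 2 \left(\left(-6 - -6\right) - \left(-3 + \left(4 - 1\right) \left(\left(G + G\right) + s\right)\right)\right) = - 2 \left(\left(-6 + 6\right) - \left(-3 + 3 \left(2 G + s\right)\right)\right) = - 2 \left(0 - \left(-3 + 3 \left(s + 2 G\right)\right)\right) = - 2 \left(0 - \left(-3 + \left(3 s + 6 G\right)\right)\right) = - 2 \left(0 - \left(-3 + 3 s + 6 G\right)\right) = - 2 \left(3 - 6 G - 3 s\right) = -6 + 6 s + 12 G$)
$C{\left(37,68 \right)} \left(-29\right) = \left(-6 + 6 \cdot 37 + 12 \cdot 68\right) \left(-29\right) = \left(-6 + 222 + 816\right) \left(-29\right) = 1032 \left(-29\right) = -29928$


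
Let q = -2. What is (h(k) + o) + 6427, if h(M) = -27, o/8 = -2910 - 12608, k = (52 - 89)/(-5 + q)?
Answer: -117744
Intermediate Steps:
k = 37/7 (k = (52 - 89)/(-5 - 2) = -37/(-7) = -37*(-⅐) = 37/7 ≈ 5.2857)
o = -124144 (o = 8*(-2910 - 12608) = 8*(-15518) = -124144)
(h(k) + o) + 6427 = (-27 - 124144) + 6427 = -124171 + 6427 = -117744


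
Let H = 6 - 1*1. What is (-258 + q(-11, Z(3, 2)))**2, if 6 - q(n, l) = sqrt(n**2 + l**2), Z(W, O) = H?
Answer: (252 + sqrt(146))**2 ≈ 69740.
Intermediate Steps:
H = 5 (H = 6 - 1 = 5)
Z(W, O) = 5
q(n, l) = 6 - sqrt(l**2 + n**2) (q(n, l) = 6 - sqrt(n**2 + l**2) = 6 - sqrt(l**2 + n**2))
(-258 + q(-11, Z(3, 2)))**2 = (-258 + (6 - sqrt(5**2 + (-11)**2)))**2 = (-258 + (6 - sqrt(25 + 121)))**2 = (-258 + (6 - sqrt(146)))**2 = (-252 - sqrt(146))**2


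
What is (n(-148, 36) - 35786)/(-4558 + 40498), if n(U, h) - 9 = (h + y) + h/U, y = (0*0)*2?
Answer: -661213/664890 ≈ -0.99447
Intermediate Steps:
y = 0 (y = 0*2 = 0)
n(U, h) = 9 + h + h/U (n(U, h) = 9 + ((h + 0) + h/U) = 9 + (h + h/U) = 9 + h + h/U)
(n(-148, 36) - 35786)/(-4558 + 40498) = ((9 + 36 + 36/(-148)) - 35786)/(-4558 + 40498) = ((9 + 36 + 36*(-1/148)) - 35786)/35940 = ((9 + 36 - 9/37) - 35786)*(1/35940) = (1656/37 - 35786)*(1/35940) = -1322426/37*1/35940 = -661213/664890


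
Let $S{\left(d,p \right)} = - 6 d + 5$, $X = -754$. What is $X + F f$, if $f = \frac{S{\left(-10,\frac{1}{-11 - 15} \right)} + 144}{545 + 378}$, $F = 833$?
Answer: $- \frac{521845}{923} \approx -565.38$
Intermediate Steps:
$S{\left(d,p \right)} = 5 - 6 d$
$f = \frac{209}{923}$ ($f = \frac{\left(5 - -60\right) + 144}{545 + 378} = \frac{\left(5 + 60\right) + 144}{923} = \left(65 + 144\right) \frac{1}{923} = 209 \cdot \frac{1}{923} = \frac{209}{923} \approx 0.22644$)
$X + F f = -754 + 833 \cdot \frac{209}{923} = -754 + \frac{174097}{923} = - \frac{521845}{923}$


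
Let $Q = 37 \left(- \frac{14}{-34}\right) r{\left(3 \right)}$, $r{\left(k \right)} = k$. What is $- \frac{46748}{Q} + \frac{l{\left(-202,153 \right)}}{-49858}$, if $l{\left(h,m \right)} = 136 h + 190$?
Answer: $- \frac{19800876107}{19369833} \approx -1022.3$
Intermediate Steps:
$l{\left(h,m \right)} = 190 + 136 h$
$Q = \frac{777}{17}$ ($Q = 37 \left(- \frac{14}{-34}\right) 3 = 37 \left(\left(-14\right) \left(- \frac{1}{34}\right)\right) 3 = 37 \cdot \frac{7}{17} \cdot 3 = \frac{259}{17} \cdot 3 = \frac{777}{17} \approx 45.706$)
$- \frac{46748}{Q} + \frac{l{\left(-202,153 \right)}}{-49858} = - \frac{46748}{\frac{777}{17}} + \frac{190 + 136 \left(-202\right)}{-49858} = \left(-46748\right) \frac{17}{777} + \left(190 - 27472\right) \left(- \frac{1}{49858}\right) = - \frac{794716}{777} - - \frac{13641}{24929} = - \frac{794716}{777} + \frac{13641}{24929} = - \frac{19800876107}{19369833}$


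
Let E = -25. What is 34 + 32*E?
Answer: -766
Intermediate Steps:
34 + 32*E = 34 + 32*(-25) = 34 - 800 = -766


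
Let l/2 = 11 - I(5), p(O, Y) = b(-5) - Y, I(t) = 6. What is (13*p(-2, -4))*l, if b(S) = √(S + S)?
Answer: 520 + 130*I*√10 ≈ 520.0 + 411.1*I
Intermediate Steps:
b(S) = √2*√S (b(S) = √(2*S) = √2*√S)
p(O, Y) = -Y + I*√10 (p(O, Y) = √2*√(-5) - Y = √2*(I*√5) - Y = I*√10 - Y = -Y + I*√10)
l = 10 (l = 2*(11 - 1*6) = 2*(11 - 6) = 2*5 = 10)
(13*p(-2, -4))*l = (13*(-1*(-4) + I*√10))*10 = (13*(4 + I*√10))*10 = (52 + 13*I*√10)*10 = 520 + 130*I*√10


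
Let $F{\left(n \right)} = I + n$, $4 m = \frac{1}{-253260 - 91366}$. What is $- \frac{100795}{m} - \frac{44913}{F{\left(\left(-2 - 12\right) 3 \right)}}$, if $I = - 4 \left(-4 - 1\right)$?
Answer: $\frac{277892625443}{2} \approx 1.3895 \cdot 10^{11}$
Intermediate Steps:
$I = 20$ ($I = \left(-4\right) \left(-5\right) = 20$)
$m = - \frac{1}{1378504}$ ($m = \frac{1}{4 \left(-253260 - 91366\right)} = \frac{1}{4 \left(-344626\right)} = \frac{1}{4} \left(- \frac{1}{344626}\right) = - \frac{1}{1378504} \approx -7.2542 \cdot 10^{-7}$)
$F{\left(n \right)} = 20 + n$
$- \frac{100795}{m} - \frac{44913}{F{\left(\left(-2 - 12\right) 3 \right)}} = - \frac{100795}{- \frac{1}{1378504}} - \frac{44913}{20 + \left(-2 - 12\right) 3} = \left(-100795\right) \left(-1378504\right) - \frac{44913}{20 - 42} = 138946310680 - \frac{44913}{20 - 42} = 138946310680 - \frac{44913}{-22} = 138946310680 - - \frac{4083}{2} = 138946310680 + \frac{4083}{2} = \frac{277892625443}{2}$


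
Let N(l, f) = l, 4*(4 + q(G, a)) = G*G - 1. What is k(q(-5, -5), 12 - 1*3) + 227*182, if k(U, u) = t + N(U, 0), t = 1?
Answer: 41317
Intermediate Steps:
q(G, a) = -17/4 + G**2/4 (q(G, a) = -4 + (G*G - 1)/4 = -4 + (G**2 - 1)/4 = -4 + (-1 + G**2)/4 = -4 + (-1/4 + G**2/4) = -17/4 + G**2/4)
k(U, u) = 1 + U
k(q(-5, -5), 12 - 1*3) + 227*182 = (1 + (-17/4 + (1/4)*(-5)**2)) + 227*182 = (1 + (-17/4 + (1/4)*25)) + 41314 = (1 + (-17/4 + 25/4)) + 41314 = (1 + 2) + 41314 = 3 + 41314 = 41317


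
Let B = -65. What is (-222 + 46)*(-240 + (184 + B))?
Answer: 21296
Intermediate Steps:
(-222 + 46)*(-240 + (184 + B)) = (-222 + 46)*(-240 + (184 - 65)) = -176*(-240 + 119) = -176*(-121) = 21296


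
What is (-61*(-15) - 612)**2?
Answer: 91809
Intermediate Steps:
(-61*(-15) - 612)**2 = (915 - 612)**2 = 303**2 = 91809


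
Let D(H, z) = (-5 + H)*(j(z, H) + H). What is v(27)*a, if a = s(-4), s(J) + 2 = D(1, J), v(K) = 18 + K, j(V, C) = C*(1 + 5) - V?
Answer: -2070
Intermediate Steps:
j(V, C) = -V + 6*C (j(V, C) = C*6 - V = 6*C - V = -V + 6*C)
D(H, z) = (-5 + H)*(-z + 7*H) (D(H, z) = (-5 + H)*((-z + 6*H) + H) = (-5 + H)*(-z + 7*H))
s(J) = -30 + 4*J (s(J) = -2 + (-35*1 + 5*J + 7*1² - 1*1*J) = -2 + (-35 + 5*J + 7*1 - J) = -2 + (-35 + 5*J + 7 - J) = -2 + (-28 + 4*J) = -30 + 4*J)
a = -46 (a = -30 + 4*(-4) = -30 - 16 = -46)
v(27)*a = (18 + 27)*(-46) = 45*(-46) = -2070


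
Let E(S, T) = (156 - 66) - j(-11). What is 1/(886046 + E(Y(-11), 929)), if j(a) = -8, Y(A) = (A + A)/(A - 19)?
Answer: 1/886144 ≈ 1.1285e-6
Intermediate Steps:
Y(A) = 2*A/(-19 + A) (Y(A) = (2*A)/(-19 + A) = 2*A/(-19 + A))
E(S, T) = 98 (E(S, T) = (156 - 66) - 1*(-8) = 90 + 8 = 98)
1/(886046 + E(Y(-11), 929)) = 1/(886046 + 98) = 1/886144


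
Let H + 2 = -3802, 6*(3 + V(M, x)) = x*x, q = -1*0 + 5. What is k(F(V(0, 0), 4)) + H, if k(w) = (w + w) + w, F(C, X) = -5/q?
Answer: -3807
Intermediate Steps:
q = 5 (q = 0 + 5 = 5)
V(M, x) = -3 + x²/6 (V(M, x) = -3 + (x*x)/6 = -3 + x²/6)
H = -3804 (H = -2 - 3802 = -3804)
F(C, X) = -1 (F(C, X) = -5/5 = -5*⅕ = -1)
k(w) = 3*w (k(w) = 2*w + w = 3*w)
k(F(V(0, 0), 4)) + H = 3*(-1) - 3804 = -3 - 3804 = -3807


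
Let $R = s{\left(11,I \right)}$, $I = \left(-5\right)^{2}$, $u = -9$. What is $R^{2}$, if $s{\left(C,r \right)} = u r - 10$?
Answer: $55225$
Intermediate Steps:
$I = 25$
$s{\left(C,r \right)} = -10 - 9 r$ ($s{\left(C,r \right)} = - 9 r - 10 = -10 - 9 r$)
$R = -235$ ($R = -10 - 225 = -235$)
$R^{2} = \left(-235\right)^{2} = 55225$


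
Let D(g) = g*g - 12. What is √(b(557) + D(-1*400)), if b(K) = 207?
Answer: √160195 ≈ 400.24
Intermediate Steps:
D(g) = -12 + g² (D(g) = g² - 12 = -12 + g²)
√(b(557) + D(-1*400)) = √(207 + (-12 + (-1*400)²)) = √(207 + (-12 + (-400)²)) = √(207 + (-12 + 160000)) = √(207 + 159988) = √160195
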